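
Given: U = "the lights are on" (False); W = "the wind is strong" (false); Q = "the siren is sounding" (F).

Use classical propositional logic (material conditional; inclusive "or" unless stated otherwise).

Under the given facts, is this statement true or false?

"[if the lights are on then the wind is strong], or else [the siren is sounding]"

True.

Values: U=F, W=F, Q=F.
In symbols: (U → W) ∨ Q

U → W = F → F = T
(U → W) ∨ Q = T ∨ F = T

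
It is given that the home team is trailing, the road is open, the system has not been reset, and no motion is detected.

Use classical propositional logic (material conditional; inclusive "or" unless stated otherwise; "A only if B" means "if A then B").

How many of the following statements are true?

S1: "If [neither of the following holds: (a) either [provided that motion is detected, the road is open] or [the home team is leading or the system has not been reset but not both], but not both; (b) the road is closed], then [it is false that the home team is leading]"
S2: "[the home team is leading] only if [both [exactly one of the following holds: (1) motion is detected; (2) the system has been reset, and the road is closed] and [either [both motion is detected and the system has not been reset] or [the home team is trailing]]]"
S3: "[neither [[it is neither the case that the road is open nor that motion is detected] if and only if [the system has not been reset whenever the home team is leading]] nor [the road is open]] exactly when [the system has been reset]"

3

Let U = "motion is detected" (F), G = "the road is closed" (F), N = "the home team is leading" (F), D = "the system has been reset" (F).

S1: Parsed as (((U -> ~G) xor (N xor ~D)) nor G) -> ~N

~G = ~F = T
U -> ~G = F -> T = T
~D = ~F = T
N xor ~D = F xor T = T
(U -> ~G) xor (N xor ~D) = T xor T = F
((U -> ~G) xor (N xor ~D)) nor G = F nor F = T
~N = ~F = T
(((U -> ~G) xor (N xor ~D)) nor G) -> ~N = T -> T = T
So S1 is true.

S2: This is N -> ((U xor (D & G)) & ((U & ~D) | ~N)).

D & G = F & F = F
U xor (D & G) = F xor F = F
~D = ~F = T
U & ~D = F & T = F
~N = ~F = T
(U & ~D) | ~N = F | T = T
(U xor (D & G)) & ((U & ~D) | ~N) = F & T = F
N -> ((U xor (D & G)) & ((U & ~D) | ~N)) = F -> F = T
Thus S2 is true.

S3: Formalization: (((~G nor U) <-> (N -> ~D)) nor ~G) <-> D

~G = ~F = T
~G nor U = T nor F = F
~D = ~F = T
N -> ~D = F -> T = T
(~G nor U) <-> (N -> ~D) = F <-> T = F
~G = ~F = T
((~G nor U) <-> (N -> ~D)) nor ~G = F nor T = F
(((~G nor U) <-> (N -> ~D)) nor ~G) <-> D = F <-> F = T
Hence S3 is true.

3 of the 3 statements are true.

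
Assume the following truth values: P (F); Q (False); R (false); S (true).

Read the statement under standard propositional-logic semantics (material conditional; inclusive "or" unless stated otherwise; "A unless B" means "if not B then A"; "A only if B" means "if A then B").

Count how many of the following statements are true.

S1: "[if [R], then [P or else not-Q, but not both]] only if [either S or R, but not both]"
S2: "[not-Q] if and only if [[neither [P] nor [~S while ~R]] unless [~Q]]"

2

S1: In symbols: (R -> (P xor ~Q)) -> (S xor R)

~Q = ~F = T
P xor ~Q = F xor T = T
R -> (P xor ~Q) = F -> T = T
S xor R = T xor F = T
(R -> (P xor ~Q)) -> (S xor R) = T -> T = T
So S1 is true.

S2: In symbols: ~Q <-> ((P nor (~S & ~R)) | ~Q)

~Q = ~F = T
~S = ~T = F
~R = ~F = T
~S & ~R = F & T = F
P nor (~S & ~R) = F nor F = T
~Q = ~F = T
(P nor (~S & ~R)) | ~Q = T | T = T
~Q <-> ((P nor (~S & ~R)) | ~Q) = T <-> T = T
Thus S2 is true.

Count: 2.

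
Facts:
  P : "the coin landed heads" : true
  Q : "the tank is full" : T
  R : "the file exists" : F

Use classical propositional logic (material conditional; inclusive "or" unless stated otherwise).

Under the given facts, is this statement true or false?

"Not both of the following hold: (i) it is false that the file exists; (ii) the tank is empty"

True

Parsed as not R nand not Q

not R = not False = True
not Q = not True = False
not R nand not Q = True nand False = True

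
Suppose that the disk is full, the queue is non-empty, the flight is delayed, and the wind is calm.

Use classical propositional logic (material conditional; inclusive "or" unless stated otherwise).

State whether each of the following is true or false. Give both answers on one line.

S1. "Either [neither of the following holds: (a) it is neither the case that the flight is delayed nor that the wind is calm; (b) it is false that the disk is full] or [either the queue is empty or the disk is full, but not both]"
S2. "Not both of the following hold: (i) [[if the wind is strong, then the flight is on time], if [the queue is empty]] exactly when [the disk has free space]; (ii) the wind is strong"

Let N = "the flight is delayed" (T), S = "the wind is strong" (F), M = "the disk is full" (T), Q = "the queue is empty" (F).

S1: Formalization: ((N nor ~S) nor ~M) | (Q xor M)

~S = ~F = T
N nor ~S = T nor T = F
~M = ~T = F
(N nor ~S) nor ~M = F nor F = T
Q xor M = F xor T = T
((N nor ~S) nor ~M) | (Q xor M) = T | T = T
Thus S1 is true.

S2: Formalization: ((Q -> (S -> ~N)) <-> ~M) nand S

~N = ~T = F
S -> ~N = F -> F = T
Q -> (S -> ~N) = F -> T = T
~M = ~T = F
(Q -> (S -> ~N)) <-> ~M = T <-> F = F
((Q -> (S -> ~N)) <-> ~M) nand S = F nand F = T
Hence S2 is true.

S1 True / S2 True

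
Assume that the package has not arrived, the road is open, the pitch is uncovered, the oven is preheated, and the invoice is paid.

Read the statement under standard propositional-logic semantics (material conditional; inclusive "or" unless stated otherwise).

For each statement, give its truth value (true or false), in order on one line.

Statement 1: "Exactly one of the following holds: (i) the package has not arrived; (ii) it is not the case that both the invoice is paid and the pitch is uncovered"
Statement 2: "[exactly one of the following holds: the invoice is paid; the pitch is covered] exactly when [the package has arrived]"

Let P = "the package has arrived" (F), U = "the invoice is paid" (T), R = "the pitch is covered" (F).

Statement 1: In symbols: ~P xor (U nand ~R)

~P = ~F = T
~R = ~F = T
U nand ~R = T nand T = F
~P xor (U nand ~R) = T xor F = T
So Statement 1 is true.

Statement 2: Formalization: (U xor R) <-> P

U xor R = T xor F = T
(U xor R) <-> P = T <-> F = F
Hence Statement 2 is false.

Statement 1 True, Statement 2 False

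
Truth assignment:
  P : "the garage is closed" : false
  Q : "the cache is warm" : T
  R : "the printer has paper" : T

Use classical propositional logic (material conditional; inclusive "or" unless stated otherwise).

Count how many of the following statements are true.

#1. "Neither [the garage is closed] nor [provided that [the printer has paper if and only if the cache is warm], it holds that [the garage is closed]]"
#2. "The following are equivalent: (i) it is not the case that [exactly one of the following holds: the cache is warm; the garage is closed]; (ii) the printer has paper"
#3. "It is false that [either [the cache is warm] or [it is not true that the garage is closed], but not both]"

#1: Formalization: P ↓ ((R ↔ Q) → P)

R ↔ Q = T ↔ T = T
(R ↔ Q) → P = T → F = F
P ↓ ((R ↔ Q) → P) = F ↓ F = T
So #1 is true.

#2: Formalization: ¬(Q ⊕ P) ↔ R

Q ⊕ P = T ⊕ F = T
¬(Q ⊕ P) = ¬T = F
¬(Q ⊕ P) ↔ R = F ↔ T = F
Hence #2 is false.

#3: This is ¬(Q ⊕ ¬P).

¬P = ¬F = T
Q ⊕ ¬P = T ⊕ T = F
¬(Q ⊕ ¬P) = ¬F = T
Thus #3 is true.

2 of the 3 statements are true.

2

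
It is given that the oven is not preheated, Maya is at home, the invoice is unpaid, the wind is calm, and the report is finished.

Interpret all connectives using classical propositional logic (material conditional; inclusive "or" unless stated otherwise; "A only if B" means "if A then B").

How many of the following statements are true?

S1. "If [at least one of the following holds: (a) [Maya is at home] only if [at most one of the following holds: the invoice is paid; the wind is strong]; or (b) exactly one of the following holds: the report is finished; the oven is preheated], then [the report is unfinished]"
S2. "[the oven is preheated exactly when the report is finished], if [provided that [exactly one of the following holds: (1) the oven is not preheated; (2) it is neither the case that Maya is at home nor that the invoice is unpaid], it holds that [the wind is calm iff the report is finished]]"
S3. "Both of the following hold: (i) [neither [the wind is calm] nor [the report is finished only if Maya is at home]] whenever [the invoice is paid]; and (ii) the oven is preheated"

Let K = "Maya is at home" (T), M = "the invoice is paid" (F), D = "the wind is strong" (F), R = "the report is finished" (T), H = "the oven is preheated" (F).

S1: Formalization: ((K → (M ↑ D)) ∨ (R ⊕ H)) → ¬R

M ↑ D = F ↑ F = T
K → (M ↑ D) = T → T = T
R ⊕ H = T ⊕ F = T
(K → (M ↑ D)) ∨ (R ⊕ H) = T ∨ T = T
¬R = ¬T = F
((K → (M ↑ D)) ∨ (R ⊕ H)) → ¬R = T → F = F
So S1 is false.

S2: Formalization: ((¬H ⊕ (K ↓ ¬M)) → (¬D ↔ R)) → (H ↔ R)

¬H = ¬F = T
¬M = ¬F = T
K ↓ ¬M = T ↓ T = F
¬H ⊕ (K ↓ ¬M) = T ⊕ F = T
¬D = ¬F = T
¬D ↔ R = T ↔ T = T
(¬H ⊕ (K ↓ ¬M)) → (¬D ↔ R) = T → T = T
H ↔ R = F ↔ T = F
((¬H ⊕ (K ↓ ¬M)) → (¬D ↔ R)) → (H ↔ R) = T → F = F
So S2 is false.

S3: In symbols: (M → (¬D ↓ (R → K))) ∧ H

¬D = ¬F = T
R → K = T → T = T
¬D ↓ (R → K) = T ↓ T = F
M → (¬D ↓ (R → K)) = F → F = T
(M → (¬D ↓ (R → K))) ∧ H = T ∧ F = F
So S3 is false.

0 of the 3 statements are true (none).

0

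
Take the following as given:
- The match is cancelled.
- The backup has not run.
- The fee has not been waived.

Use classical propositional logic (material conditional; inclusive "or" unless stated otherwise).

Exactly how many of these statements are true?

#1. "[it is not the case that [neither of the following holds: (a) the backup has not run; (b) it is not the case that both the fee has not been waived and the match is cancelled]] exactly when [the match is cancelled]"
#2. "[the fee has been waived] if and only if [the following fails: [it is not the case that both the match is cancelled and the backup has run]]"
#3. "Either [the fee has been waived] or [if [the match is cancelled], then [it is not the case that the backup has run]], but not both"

3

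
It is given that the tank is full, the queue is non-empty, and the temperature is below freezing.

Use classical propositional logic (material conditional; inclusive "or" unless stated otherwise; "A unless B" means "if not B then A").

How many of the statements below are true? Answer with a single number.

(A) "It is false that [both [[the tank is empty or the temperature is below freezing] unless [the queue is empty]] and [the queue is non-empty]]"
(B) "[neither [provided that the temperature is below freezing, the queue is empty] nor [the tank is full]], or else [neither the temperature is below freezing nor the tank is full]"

Let P = "the tank is full" (T), R = "the temperature is below freezing" (T), Q = "the queue is empty" (F).

(A): This is ~(((~P | R) | Q) & ~Q).

~P = ~T = F
~P | R = F | T = T
(~P | R) | Q = T | F = T
~Q = ~F = T
((~P | R) | Q) & ~Q = T & T = T
~(((~P | R) | Q) & ~Q) = ~T = F
Hence (A) is false.

(B): Formalization: ((R -> Q) nor P) | (R nor P)

R -> Q = T -> F = F
(R -> Q) nor P = F nor T = F
R nor P = T nor T = F
((R -> Q) nor P) | (R nor P) = F | F = F
Thus (B) is false.

0 of the 2 statements are true (none).

0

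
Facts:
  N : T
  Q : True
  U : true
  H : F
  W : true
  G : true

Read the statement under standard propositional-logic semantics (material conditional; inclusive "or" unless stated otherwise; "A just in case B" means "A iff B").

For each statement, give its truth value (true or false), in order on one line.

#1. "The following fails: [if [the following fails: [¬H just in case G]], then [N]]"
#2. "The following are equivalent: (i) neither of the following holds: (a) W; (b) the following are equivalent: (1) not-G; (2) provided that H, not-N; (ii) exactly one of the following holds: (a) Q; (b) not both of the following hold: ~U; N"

#1: Parsed as not (not (not H iff G) -> N)

not H = not False = True
not H iff G = True iff True = True
not (not H iff G) = not True = False
not (not H iff G) -> N = False -> True = True
not (not (not H iff G) -> N) = not True = False
So #1 is false.

#2: Parsed as (W nor (not G iff (H -> not N))) iff (Q xor (not U nand N))

not G = not True = False
not N = not True = False
H -> not N = False -> False = True
not G iff (H -> not N) = False iff True = False
W nor (not G iff (H -> not N)) = True nor False = False
not U = not True = False
not U nand N = False nand True = True
Q xor (not U nand N) = True xor True = False
(W nor (not G iff (H -> not N))) iff (Q xor (not U nand N)) = False iff False = True
So #2 is true.

#1 false / #2 true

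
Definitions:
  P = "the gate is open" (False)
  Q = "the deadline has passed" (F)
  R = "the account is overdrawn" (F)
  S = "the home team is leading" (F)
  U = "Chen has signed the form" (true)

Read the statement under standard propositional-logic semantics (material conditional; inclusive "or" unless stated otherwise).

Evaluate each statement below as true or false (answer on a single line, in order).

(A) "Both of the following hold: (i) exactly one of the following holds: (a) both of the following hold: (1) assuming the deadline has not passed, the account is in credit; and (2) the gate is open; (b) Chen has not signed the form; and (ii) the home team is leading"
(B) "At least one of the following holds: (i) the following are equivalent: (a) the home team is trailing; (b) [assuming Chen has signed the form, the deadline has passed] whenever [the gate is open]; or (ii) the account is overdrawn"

(A): Parsed as (((¬Q → ¬R) ∧ P) ⊕ ¬U) ∧ S

¬Q = ¬F = T
¬R = ¬F = T
¬Q → ¬R = T → T = T
(¬Q → ¬R) ∧ P = T ∧ F = F
¬U = ¬T = F
((¬Q → ¬R) ∧ P) ⊕ ¬U = F ⊕ F = F
(((¬Q → ¬R) ∧ P) ⊕ ¬U) ∧ S = F ∧ F = F
So (A) is false.

(B): Formalization: (¬S ↔ (P → (U → Q))) ∨ R

¬S = ¬F = T
U → Q = T → F = F
P → (U → Q) = F → F = T
¬S ↔ (P → (U → Q)) = T ↔ T = T
(¬S ↔ (P → (U → Q))) ∨ R = T ∨ F = T
Hence (B) is true.

(A) F; (B) T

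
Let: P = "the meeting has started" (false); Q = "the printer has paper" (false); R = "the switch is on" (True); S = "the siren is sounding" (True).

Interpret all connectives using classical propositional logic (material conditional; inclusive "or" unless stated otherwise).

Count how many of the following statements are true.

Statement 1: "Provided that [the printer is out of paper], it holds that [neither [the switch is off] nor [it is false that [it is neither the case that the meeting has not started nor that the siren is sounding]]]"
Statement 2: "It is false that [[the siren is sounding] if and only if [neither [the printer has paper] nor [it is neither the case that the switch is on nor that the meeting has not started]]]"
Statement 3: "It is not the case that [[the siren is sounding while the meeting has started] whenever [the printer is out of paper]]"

1

Statement 1: Parsed as not Q -> (not R nor not (not P nor S))

not Q = not False = True
not R = not True = False
not P = not False = True
not P nor S = True nor True = False
not (not P nor S) = not False = True
not R nor not (not P nor S) = False nor True = False
not Q -> (not R nor not (not P nor S)) = True -> False = False
So Statement 1 is false.

Statement 2: Parsed as not (S iff (Q nor (R nor not P)))

not P = not False = True
R nor not P = True nor True = False
Q nor (R nor not P) = False nor False = True
S iff (Q nor (R nor not P)) = True iff True = True
not (S iff (Q nor (R nor not P))) = not True = False
Hence Statement 2 is false.

Statement 3: This is not (not Q -> (S and P)).

not Q = not False = True
S and P = True and False = False
not Q -> (S and P) = True -> False = False
not (not Q -> (S and P)) = not False = True
So Statement 3 is true.

True statements: 1 (Statement 3).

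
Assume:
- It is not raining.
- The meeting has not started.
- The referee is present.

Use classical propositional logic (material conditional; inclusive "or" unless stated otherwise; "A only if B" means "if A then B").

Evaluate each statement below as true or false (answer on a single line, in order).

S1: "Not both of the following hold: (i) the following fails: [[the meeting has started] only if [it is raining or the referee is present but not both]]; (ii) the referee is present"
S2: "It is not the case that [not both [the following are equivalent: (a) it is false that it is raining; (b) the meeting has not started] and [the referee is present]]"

Let P = "the meeting has started" (F), U = "it is raining" (F), K = "the referee is present" (T).

S1: This is ~(P -> (U xor K)) nand K.

U xor K = F xor T = T
P -> (U xor K) = F -> T = T
~(P -> (U xor K)) = ~T = F
~(P -> (U xor K)) nand K = F nand T = T
So S1 is true.

S2: Formalization: ~((~U <-> ~P) nand K)

~U = ~F = T
~P = ~F = T
~U <-> ~P = T <-> T = T
(~U <-> ~P) nand K = T nand T = F
~((~U <-> ~P) nand K) = ~F = T
So S2 is true.

S1 T, S2 T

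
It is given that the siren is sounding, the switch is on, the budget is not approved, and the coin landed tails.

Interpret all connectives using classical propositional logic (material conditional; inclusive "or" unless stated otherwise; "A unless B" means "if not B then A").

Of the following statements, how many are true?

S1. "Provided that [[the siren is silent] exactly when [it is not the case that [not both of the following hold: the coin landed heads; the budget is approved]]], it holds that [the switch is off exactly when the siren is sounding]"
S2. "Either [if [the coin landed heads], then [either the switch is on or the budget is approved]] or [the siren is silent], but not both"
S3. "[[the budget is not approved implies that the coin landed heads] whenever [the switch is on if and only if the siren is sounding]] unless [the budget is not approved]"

2

Let P = "the siren is sounding" (T), S = "the coin landed heads" (F), R = "the budget is approved" (F), Q = "the switch is on" (T).

S1: Parsed as (~P <-> ~(S nand R)) -> (~Q <-> P)

~P = ~T = F
S nand R = F nand F = T
~(S nand R) = ~T = F
~P <-> ~(S nand R) = F <-> F = T
~Q = ~T = F
~Q <-> P = F <-> T = F
(~P <-> ~(S nand R)) -> (~Q <-> P) = T -> F = F
Thus S1 is false.

S2: Formalization: (S -> (Q | R)) xor ~P

Q | R = T | F = T
S -> (Q | R) = F -> T = T
~P = ~T = F
(S -> (Q | R)) xor ~P = T xor F = T
Thus S2 is true.

S3: Formalization: ((Q <-> P) -> (~R -> S)) | ~R

Q <-> P = T <-> T = T
~R = ~F = T
~R -> S = T -> F = F
(Q <-> P) -> (~R -> S) = T -> F = F
~R = ~F = T
((Q <-> P) -> (~R -> S)) | ~R = F | T = T
So S3 is true.

True statements: 2 (S2, S3).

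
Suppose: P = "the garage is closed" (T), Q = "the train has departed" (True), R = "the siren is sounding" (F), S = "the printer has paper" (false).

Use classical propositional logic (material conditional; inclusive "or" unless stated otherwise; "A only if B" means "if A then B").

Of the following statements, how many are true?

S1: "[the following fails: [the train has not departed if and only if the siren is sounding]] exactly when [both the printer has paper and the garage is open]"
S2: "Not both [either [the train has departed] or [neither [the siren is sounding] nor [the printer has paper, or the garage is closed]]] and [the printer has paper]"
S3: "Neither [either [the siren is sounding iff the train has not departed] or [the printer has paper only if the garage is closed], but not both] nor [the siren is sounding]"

S1: In symbols: ~(~Q <-> R) <-> (S & ~P)

~Q = ~T = F
~Q <-> R = F <-> F = T
~(~Q <-> R) = ~T = F
~P = ~T = F
S & ~P = F & F = F
~(~Q <-> R) <-> (S & ~P) = F <-> F = T
Hence S1 is true.

S2: Parsed as (Q | (R nor (S | P))) nand S

S | P = F | T = T
R nor (S | P) = F nor T = F
Q | (R nor (S | P)) = T | F = T
(Q | (R nor (S | P))) nand S = T nand F = T
Hence S2 is true.

S3: This is ((R <-> ~Q) xor (S -> P)) nor R.

~Q = ~T = F
R <-> ~Q = F <-> F = T
S -> P = F -> T = T
(R <-> ~Q) xor (S -> P) = T xor T = F
((R <-> ~Q) xor (S -> P)) nor R = F nor F = T
Hence S3 is true.

3 of the 3 statements are true (S1, S2, S3).

3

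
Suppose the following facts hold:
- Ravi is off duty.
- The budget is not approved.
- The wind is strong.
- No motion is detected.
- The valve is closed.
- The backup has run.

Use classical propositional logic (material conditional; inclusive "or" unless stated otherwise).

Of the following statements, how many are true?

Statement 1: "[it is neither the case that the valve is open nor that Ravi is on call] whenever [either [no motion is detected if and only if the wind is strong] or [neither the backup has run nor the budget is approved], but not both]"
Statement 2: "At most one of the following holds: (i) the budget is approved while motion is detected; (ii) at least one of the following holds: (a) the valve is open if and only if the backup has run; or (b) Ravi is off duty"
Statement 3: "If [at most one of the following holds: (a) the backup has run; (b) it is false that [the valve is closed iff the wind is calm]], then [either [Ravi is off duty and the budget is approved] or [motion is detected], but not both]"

3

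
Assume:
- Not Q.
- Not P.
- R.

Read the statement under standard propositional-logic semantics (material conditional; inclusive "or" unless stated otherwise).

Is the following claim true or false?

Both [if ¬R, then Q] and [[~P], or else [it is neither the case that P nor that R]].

Parsed as (~R -> Q) & (~P | (P nor R))

~R = ~T = F
~R -> Q = F -> F = T
~P = ~F = T
P nor R = F nor T = F
~P | (P nor R) = T | F = T
(~R -> Q) & (~P | (P nor R)) = T & T = T

true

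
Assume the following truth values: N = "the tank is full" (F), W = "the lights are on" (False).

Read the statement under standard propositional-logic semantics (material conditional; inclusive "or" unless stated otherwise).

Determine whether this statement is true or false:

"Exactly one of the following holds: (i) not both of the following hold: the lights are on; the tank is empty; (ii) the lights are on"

True.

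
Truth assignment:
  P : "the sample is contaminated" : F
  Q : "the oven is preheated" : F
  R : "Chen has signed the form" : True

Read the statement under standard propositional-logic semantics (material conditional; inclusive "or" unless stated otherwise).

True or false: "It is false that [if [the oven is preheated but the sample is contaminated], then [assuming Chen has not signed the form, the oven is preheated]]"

Values: Q=F, P=F, R=T.
In symbols: ¬((Q ∧ P) → (¬R → Q))

Q ∧ P = F ∧ F = F
¬R = ¬T = F
¬R → Q = F → F = T
(Q ∧ P) → (¬R → Q) = F → T = T
¬((Q ∧ P) → (¬R → Q)) = ¬T = F

False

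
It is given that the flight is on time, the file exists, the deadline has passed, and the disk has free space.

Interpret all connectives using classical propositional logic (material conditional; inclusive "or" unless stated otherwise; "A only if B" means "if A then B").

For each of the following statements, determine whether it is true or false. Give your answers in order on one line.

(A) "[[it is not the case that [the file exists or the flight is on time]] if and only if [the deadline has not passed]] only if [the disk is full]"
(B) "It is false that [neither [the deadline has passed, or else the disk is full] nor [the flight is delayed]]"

(A) false; (B) true

Let D = "the file exists" (T), M = "the flight is delayed" (F), V = "the deadline has passed" (T), K = "the disk is full" (F).

(A): In symbols: (¬(D ∨ ¬M) ↔ ¬V) → K

¬M = ¬F = T
D ∨ ¬M = T ∨ T = T
¬(D ∨ ¬M) = ¬T = F
¬V = ¬T = F
¬(D ∨ ¬M) ↔ ¬V = F ↔ F = T
(¬(D ∨ ¬M) ↔ ¬V) → K = T → F = F
So (A) is false.

(B): Formalization: ¬((V ∨ K) ↓ M)

V ∨ K = T ∨ F = T
(V ∨ K) ↓ M = T ↓ F = F
¬((V ∨ K) ↓ M) = ¬F = T
Thus (B) is true.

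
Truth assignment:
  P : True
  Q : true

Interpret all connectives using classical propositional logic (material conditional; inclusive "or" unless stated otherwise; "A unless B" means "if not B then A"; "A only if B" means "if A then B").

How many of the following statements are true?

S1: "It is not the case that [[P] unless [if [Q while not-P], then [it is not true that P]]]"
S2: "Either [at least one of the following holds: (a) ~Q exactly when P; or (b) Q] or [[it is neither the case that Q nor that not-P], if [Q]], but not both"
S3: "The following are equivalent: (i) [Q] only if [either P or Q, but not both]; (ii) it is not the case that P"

S1: Formalization: ¬(P ∨ ((Q ∧ ¬P) → ¬P))

¬P = ¬T = F
Q ∧ ¬P = T ∧ F = F
¬P = ¬T = F
(Q ∧ ¬P) → ¬P = F → F = T
P ∨ ((Q ∧ ¬P) → ¬P) = T ∨ T = T
¬(P ∨ ((Q ∧ ¬P) → ¬P)) = ¬T = F
So S1 is false.

S2: Formalization: ((¬Q ↔ P) ∨ Q) ⊕ (Q → (Q ↓ ¬P))

¬Q = ¬T = F
¬Q ↔ P = F ↔ T = F
(¬Q ↔ P) ∨ Q = F ∨ T = T
¬P = ¬T = F
Q ↓ ¬P = T ↓ F = F
Q → (Q ↓ ¬P) = T → F = F
((¬Q ↔ P) ∨ Q) ⊕ (Q → (Q ↓ ¬P)) = T ⊕ F = T
Thus S2 is true.

S3: Formalization: (Q → (P ⊕ Q)) ↔ ¬P

P ⊕ Q = T ⊕ T = F
Q → (P ⊕ Q) = T → F = F
¬P = ¬T = F
(Q → (P ⊕ Q)) ↔ ¬P = F ↔ F = T
So S3 is true.

Count: 2.

2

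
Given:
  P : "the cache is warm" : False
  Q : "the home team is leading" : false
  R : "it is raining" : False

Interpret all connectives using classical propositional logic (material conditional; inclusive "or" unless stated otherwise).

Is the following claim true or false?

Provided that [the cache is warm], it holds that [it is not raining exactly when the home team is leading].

In symbols: P -> (not R iff Q)

not R = not False = True
not R iff Q = True iff False = False
P -> (not R iff Q) = False -> False = True

True.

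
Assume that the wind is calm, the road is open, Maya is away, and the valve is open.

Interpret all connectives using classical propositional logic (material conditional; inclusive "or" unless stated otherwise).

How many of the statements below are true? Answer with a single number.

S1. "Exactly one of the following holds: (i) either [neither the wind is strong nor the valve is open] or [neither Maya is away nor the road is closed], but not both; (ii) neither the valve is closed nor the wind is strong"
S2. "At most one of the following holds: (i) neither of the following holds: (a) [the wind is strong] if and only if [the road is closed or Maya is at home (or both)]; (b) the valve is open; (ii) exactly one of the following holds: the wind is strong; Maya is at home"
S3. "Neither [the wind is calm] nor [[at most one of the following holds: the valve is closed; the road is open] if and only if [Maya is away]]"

2

Let G = "the wind is strong" (F), K = "the valve is open" (T), R = "Maya is at home" (F), H = "the road is closed" (F).

S1: Formalization: ((G ↓ K) ⊕ (¬R ↓ H)) ⊕ (¬K ↓ G)

G ↓ K = F ↓ T = F
¬R = ¬F = T
¬R ↓ H = T ↓ F = F
(G ↓ K) ⊕ (¬R ↓ H) = F ⊕ F = F
¬K = ¬T = F
¬K ↓ G = F ↓ F = T
((G ↓ K) ⊕ (¬R ↓ H)) ⊕ (¬K ↓ G) = F ⊕ T = T
So S1 is true.

S2: Parsed as ((G ↔ (H ∨ R)) ↓ K) ↑ (G ⊕ R)

H ∨ R = F ∨ F = F
G ↔ (H ∨ R) = F ↔ F = T
(G ↔ (H ∨ R)) ↓ K = T ↓ T = F
G ⊕ R = F ⊕ F = F
((G ↔ (H ∨ R)) ↓ K) ↑ (G ⊕ R) = F ↑ F = T
So S2 is true.

S3: Formalization: ¬G ↓ ((¬K ↑ ¬H) ↔ ¬R)

¬G = ¬F = T
¬K = ¬T = F
¬H = ¬F = T
¬K ↑ ¬H = F ↑ T = T
¬R = ¬F = T
(¬K ↑ ¬H) ↔ ¬R = T ↔ T = T
¬G ↓ ((¬K ↑ ¬H) ↔ ¬R) = T ↓ T = F
Hence S3 is false.

Count: 2.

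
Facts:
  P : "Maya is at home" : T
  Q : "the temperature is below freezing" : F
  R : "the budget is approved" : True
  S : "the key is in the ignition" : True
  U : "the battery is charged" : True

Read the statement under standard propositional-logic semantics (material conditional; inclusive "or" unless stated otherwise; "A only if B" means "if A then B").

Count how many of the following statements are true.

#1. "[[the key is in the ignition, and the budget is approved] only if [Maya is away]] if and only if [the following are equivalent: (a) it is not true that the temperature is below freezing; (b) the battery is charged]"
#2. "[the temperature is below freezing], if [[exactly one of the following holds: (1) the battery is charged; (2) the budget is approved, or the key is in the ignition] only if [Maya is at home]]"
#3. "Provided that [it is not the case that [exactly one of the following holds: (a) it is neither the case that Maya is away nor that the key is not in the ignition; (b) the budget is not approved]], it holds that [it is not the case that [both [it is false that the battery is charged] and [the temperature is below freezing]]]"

#1: This is ((S and R) -> not P) iff (not Q iff U).

S and R = True and True = True
not P = not True = False
(S and R) -> not P = True -> False = False
not Q = not False = True
not Q iff U = True iff True = True
((S and R) -> not P) iff (not Q iff U) = False iff True = False
Hence #1 is false.

#2: Formalization: ((U xor (R or S)) -> P) -> Q

R or S = True or True = True
U xor (R or S) = True xor True = False
(U xor (R or S)) -> P = False -> True = True
((U xor (R or S)) -> P) -> Q = True -> False = False
Hence #2 is false.

#3: In symbols: not ((not P nor not S) xor not R) -> not (not U and Q)

not P = not True = False
not S = not True = False
not P nor not S = False nor False = True
not R = not True = False
(not P nor not S) xor not R = True xor False = True
not ((not P nor not S) xor not R) = not True = False
not U = not True = False
not U and Q = False and False = False
not (not U and Q) = not False = True
not ((not P nor not S) xor not R) -> not (not U and Q) = False -> True = True
So #3 is true.

Count: 1.

1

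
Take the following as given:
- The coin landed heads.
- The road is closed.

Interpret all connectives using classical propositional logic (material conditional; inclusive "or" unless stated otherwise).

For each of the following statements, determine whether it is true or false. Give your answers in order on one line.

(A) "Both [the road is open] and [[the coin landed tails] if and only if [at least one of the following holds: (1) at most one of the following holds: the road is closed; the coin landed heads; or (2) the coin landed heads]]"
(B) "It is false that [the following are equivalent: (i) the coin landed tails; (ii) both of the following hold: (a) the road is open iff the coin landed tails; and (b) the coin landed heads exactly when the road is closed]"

(A) F, (B) T

Let Q = "the road is closed" (T), P = "the coin landed heads" (T).

(A): This is ¬Q ∧ (¬P ↔ ((Q ↑ P) ∨ P)).

¬Q = ¬T = F
¬P = ¬T = F
Q ↑ P = T ↑ T = F
(Q ↑ P) ∨ P = F ∨ T = T
¬P ↔ ((Q ↑ P) ∨ P) = F ↔ T = F
¬Q ∧ (¬P ↔ ((Q ↑ P) ∨ P)) = F ∧ F = F
Hence (A) is false.

(B): In symbols: ¬(¬P ↔ ((¬Q ↔ ¬P) ∧ (P ↔ Q)))

¬P = ¬T = F
¬Q = ¬T = F
¬P = ¬T = F
¬Q ↔ ¬P = F ↔ F = T
P ↔ Q = T ↔ T = T
(¬Q ↔ ¬P) ∧ (P ↔ Q) = T ∧ T = T
¬P ↔ ((¬Q ↔ ¬P) ∧ (P ↔ Q)) = F ↔ T = F
¬(¬P ↔ ((¬Q ↔ ¬P) ∧ (P ↔ Q))) = ¬F = T
Hence (B) is true.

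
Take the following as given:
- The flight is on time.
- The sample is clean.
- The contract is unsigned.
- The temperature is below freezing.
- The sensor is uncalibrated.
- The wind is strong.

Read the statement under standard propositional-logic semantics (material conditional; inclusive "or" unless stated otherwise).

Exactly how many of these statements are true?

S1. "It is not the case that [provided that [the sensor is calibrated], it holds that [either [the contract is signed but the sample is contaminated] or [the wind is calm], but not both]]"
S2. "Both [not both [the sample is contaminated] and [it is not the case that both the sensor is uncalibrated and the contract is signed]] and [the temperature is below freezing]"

1

Let U = "the sensor is calibrated" (False), R = "the contract is signed" (False), Q = "the sample is contaminated" (False), V = "the wind is strong" (True), S = "the temperature is below freezing" (True).

S1: Formalization: not (U -> ((R and Q) xor not V))

R and Q = False and False = False
not V = not True = False
(R and Q) xor not V = False xor False = False
U -> ((R and Q) xor not V) = False -> False = True
not (U -> ((R and Q) xor not V)) = not True = False
Thus S1 is false.

S2: Parsed as (Q nand (not U nand R)) and S

not U = not False = True
not U nand R = True nand False = True
Q nand (not U nand R) = False nand True = True
(Q nand (not U nand R)) and S = True and True = True
Hence S2 is true.

True statements: 1.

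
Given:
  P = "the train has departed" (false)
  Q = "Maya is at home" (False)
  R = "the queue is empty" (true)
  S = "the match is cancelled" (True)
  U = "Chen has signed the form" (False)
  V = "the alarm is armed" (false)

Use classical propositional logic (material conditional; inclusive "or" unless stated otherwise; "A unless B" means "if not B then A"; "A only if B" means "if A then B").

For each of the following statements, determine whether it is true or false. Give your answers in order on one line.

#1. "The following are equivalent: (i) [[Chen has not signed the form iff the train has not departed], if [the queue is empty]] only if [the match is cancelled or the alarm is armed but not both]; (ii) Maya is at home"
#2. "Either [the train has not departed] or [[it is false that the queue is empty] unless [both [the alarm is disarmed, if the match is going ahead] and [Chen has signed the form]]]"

#1 False / #2 True

#1: Parsed as ((R -> (~U <-> ~P)) -> (S xor V)) <-> Q

~U = ~F = T
~P = ~F = T
~U <-> ~P = T <-> T = T
R -> (~U <-> ~P) = T -> T = T
S xor V = T xor F = T
(R -> (~U <-> ~P)) -> (S xor V) = T -> T = T
((R -> (~U <-> ~P)) -> (S xor V)) <-> Q = T <-> F = F
So #1 is false.

#2: In symbols: ~P | (~R | ((~S -> ~V) & U))

~P = ~F = T
~R = ~T = F
~S = ~T = F
~V = ~F = T
~S -> ~V = F -> T = T
(~S -> ~V) & U = T & F = F
~R | ((~S -> ~V) & U) = F | F = F
~P | (~R | ((~S -> ~V) & U)) = T | F = T
Thus #2 is true.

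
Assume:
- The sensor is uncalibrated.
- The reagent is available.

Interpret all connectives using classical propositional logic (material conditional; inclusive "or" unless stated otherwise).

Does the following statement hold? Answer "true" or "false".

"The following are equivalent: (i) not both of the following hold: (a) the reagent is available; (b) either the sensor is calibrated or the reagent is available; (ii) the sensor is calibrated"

true

Let U = "the reagent is available" (T), D = "the sensor is calibrated" (F).
Formalization: (U nand (D | U)) <-> D

D | U = F | T = T
U nand (D | U) = T nand T = F
(U nand (D | U)) <-> D = F <-> F = T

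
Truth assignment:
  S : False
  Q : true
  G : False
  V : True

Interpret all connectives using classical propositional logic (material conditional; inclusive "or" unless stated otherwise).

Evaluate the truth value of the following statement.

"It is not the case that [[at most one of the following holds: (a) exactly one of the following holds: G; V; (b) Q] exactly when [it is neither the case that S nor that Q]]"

Formalization: ¬(((G ⊕ V) ↑ Q) ↔ (S ↓ Q))

G ⊕ V = F ⊕ T = T
(G ⊕ V) ↑ Q = T ↑ T = F
S ↓ Q = F ↓ T = F
((G ⊕ V) ↑ Q) ↔ (S ↓ Q) = F ↔ F = T
¬(((G ⊕ V) ↑ Q) ↔ (S ↓ Q)) = ¬T = F

False.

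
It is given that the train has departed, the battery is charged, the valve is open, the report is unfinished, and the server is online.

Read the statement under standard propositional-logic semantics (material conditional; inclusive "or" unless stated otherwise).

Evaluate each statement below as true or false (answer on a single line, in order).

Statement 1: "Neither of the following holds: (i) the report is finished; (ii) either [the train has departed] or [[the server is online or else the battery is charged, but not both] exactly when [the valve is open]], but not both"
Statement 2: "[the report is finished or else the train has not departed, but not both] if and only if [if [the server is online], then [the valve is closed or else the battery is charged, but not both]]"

Statement 1 false / Statement 2 false

Let W = "the report is finished" (F), S = "the train has departed" (T), N = "the server is online" (T), P = "the battery is charged" (T), Q = "the valve is open" (T).

Statement 1: Parsed as W nor (S xor ((N xor P) <-> Q))

N xor P = T xor T = F
(N xor P) <-> Q = F <-> T = F
S xor ((N xor P) <-> Q) = T xor F = T
W nor (S xor ((N xor P) <-> Q)) = F nor T = F
So Statement 1 is false.

Statement 2: This is (W xor ~S) <-> (N -> (~Q xor P)).

~S = ~T = F
W xor ~S = F xor F = F
~Q = ~T = F
~Q xor P = F xor T = T
N -> (~Q xor P) = T -> T = T
(W xor ~S) <-> (N -> (~Q xor P)) = F <-> T = F
Thus Statement 2 is false.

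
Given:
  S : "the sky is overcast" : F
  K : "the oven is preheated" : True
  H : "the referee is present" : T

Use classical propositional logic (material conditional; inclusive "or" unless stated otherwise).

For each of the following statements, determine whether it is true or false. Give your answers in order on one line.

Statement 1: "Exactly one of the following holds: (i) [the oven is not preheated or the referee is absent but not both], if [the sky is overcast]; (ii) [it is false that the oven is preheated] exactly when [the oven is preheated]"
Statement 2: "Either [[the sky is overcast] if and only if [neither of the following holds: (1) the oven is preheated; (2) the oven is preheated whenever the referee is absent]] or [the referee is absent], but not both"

Statement 1: In symbols: (S → (¬K ⊕ ¬H)) ⊕ (¬K ↔ K)

¬K = ¬T = F
¬H = ¬T = F
¬K ⊕ ¬H = F ⊕ F = F
S → (¬K ⊕ ¬H) = F → F = T
¬K = ¬T = F
¬K ↔ K = F ↔ T = F
(S → (¬K ⊕ ¬H)) ⊕ (¬K ↔ K) = T ⊕ F = T
So Statement 1 is true.

Statement 2: In symbols: (S ↔ (K ↓ (¬H → K))) ⊕ ¬H

¬H = ¬T = F
¬H → K = F → T = T
K ↓ (¬H → K) = T ↓ T = F
S ↔ (K ↓ (¬H → K)) = F ↔ F = T
¬H = ¬T = F
(S ↔ (K ↓ (¬H → K))) ⊕ ¬H = T ⊕ F = T
Hence Statement 2 is true.

Statement 1 true; Statement 2 true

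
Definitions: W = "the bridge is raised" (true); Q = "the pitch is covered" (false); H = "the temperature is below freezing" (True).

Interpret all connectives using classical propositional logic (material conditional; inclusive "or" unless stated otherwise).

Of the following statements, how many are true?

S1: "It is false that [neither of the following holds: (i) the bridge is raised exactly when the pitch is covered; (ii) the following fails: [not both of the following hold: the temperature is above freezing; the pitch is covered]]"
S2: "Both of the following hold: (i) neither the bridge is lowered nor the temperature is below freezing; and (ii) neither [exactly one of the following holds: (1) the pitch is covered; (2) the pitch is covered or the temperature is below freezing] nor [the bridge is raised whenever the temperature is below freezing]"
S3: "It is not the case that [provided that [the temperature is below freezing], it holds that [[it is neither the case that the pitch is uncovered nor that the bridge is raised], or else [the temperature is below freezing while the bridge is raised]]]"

0

S1: Formalization: not ((W iff Q) nor not (not H nand Q))

W iff Q = True iff False = False
not H = not True = False
not H nand Q = False nand False = True
not (not H nand Q) = not True = False
(W iff Q) nor not (not H nand Q) = False nor False = True
not ((W iff Q) nor not (not H nand Q)) = not True = False
Thus S1 is false.

S2: Formalization: (not W nor H) and ((Q xor (Q or H)) nor (H -> W))

not W = not True = False
not W nor H = False nor True = False
Q or H = False or True = True
Q xor (Q or H) = False xor True = True
H -> W = True -> True = True
(Q xor (Q or H)) nor (H -> W) = True nor True = False
(not W nor H) and ((Q xor (Q or H)) nor (H -> W)) = False and False = False
So S2 is false.

S3: In symbols: not (H -> ((not Q nor W) or (H and W)))

not Q = not False = True
not Q nor W = True nor True = False
H and W = True and True = True
(not Q nor W) or (H and W) = False or True = True
H -> ((not Q nor W) or (H and W)) = True -> True = True
not (H -> ((not Q nor W) or (H and W))) = not True = False
Hence S3 is false.

0 of the 3 statements are true (none).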